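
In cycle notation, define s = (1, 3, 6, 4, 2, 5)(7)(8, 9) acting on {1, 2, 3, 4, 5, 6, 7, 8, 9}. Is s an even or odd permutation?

The cycle lengths are 6, 2, 1.
A cycle of length ℓ contributes ℓ−1 transpositions, so s is a product of 5 + 1 = 6 transpositions — even.

even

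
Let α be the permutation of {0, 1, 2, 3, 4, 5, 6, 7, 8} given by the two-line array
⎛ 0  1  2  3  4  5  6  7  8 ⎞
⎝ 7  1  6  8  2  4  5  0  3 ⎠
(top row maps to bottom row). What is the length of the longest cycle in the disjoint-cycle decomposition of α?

Decomposing into disjoint cycles gives (0, 7)(2, 6, 5, 4)(3, 8); the longest has length 4.

4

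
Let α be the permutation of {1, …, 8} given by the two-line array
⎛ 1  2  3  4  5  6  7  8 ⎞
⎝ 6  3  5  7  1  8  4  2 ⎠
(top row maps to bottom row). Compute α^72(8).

8

Tracing 8 → 2 → … returns to 8 after 6 steps, so 8 lies in a 6-cycle (1 6 8 2 3 5).
Powers repeat with period 6 on this cycle, and 72 mod 6 = 0, so α^72(8) = α^0(8).
So α^72(8) = 8.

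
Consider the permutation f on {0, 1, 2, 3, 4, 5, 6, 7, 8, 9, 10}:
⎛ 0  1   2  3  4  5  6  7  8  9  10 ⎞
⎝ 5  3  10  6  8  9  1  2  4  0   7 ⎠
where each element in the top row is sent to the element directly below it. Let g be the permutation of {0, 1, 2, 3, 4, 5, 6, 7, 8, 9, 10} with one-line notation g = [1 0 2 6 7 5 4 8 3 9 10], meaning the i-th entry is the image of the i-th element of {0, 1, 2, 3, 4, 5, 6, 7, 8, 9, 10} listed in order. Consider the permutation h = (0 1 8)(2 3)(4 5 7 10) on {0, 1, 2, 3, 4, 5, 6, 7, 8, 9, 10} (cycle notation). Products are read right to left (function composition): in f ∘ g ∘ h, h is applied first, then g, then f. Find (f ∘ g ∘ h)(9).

0

Chase 9: h(9) = 9; g(9) = 9; f(9) = 0. Hence (f ∘ g ∘ h)(9) = 0.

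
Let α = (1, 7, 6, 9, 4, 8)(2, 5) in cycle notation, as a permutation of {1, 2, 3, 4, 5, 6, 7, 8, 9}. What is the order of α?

The disjoint cycles have lengths 6, 2, 1.
The order of α is the least common multiple of its cycle lengths: lcm(6, 2) = 6.

6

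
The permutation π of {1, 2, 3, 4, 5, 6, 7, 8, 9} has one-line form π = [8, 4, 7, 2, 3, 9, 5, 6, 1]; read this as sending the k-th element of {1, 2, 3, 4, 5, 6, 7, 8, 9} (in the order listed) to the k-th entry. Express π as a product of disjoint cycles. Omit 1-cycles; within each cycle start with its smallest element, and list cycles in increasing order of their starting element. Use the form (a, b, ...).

(1, 8, 6, 9)(2, 4)(3, 7, 5)

Iterating π from 1 gives 1 → 8 → 6 → 9 → 1; that is the 4-cycle (1, 8, 6, 9).
Repeating from the next unused element and collecting all non-trivial cycles gives (1, 8, 6, 9)(2, 4)(3, 7, 5).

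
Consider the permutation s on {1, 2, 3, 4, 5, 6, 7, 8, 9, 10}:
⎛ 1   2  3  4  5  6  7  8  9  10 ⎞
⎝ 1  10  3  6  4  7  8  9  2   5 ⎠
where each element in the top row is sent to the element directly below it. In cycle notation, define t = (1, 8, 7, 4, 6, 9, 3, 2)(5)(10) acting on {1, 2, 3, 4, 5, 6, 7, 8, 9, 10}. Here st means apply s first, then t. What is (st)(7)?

7

s(7) = 8, then t(8) = 7; composing gives (st)(7) = 7.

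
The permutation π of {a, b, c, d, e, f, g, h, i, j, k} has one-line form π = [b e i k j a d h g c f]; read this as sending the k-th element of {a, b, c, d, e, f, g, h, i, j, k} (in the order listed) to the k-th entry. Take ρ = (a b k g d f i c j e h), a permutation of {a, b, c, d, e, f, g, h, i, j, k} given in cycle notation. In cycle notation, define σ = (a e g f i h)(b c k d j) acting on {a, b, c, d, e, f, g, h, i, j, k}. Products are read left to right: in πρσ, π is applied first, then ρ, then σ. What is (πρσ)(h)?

e

(πρσ)(h) = σ(ρ(π(h))). π(h) = h, then ρ(h) = a, then σ(a) = e, so the result is e.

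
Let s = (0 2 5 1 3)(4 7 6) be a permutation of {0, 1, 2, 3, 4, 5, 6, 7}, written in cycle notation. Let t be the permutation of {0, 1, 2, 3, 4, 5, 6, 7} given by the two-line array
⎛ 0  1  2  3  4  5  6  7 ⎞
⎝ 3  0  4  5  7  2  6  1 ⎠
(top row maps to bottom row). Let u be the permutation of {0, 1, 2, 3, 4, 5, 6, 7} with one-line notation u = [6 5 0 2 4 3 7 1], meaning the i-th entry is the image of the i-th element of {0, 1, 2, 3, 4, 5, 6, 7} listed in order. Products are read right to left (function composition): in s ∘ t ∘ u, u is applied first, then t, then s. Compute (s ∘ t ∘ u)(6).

Apply the permutations in order: u(6) = 7, then t(7) = 1, then s(1) = 3. So (s ∘ t ∘ u)(6) = 3.

3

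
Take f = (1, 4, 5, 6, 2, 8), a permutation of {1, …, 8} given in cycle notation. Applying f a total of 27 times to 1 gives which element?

6

1 lies in the 6-cycle (1, 4, 5, 6, 2, 8).
Powers repeat with period 6 on this cycle, and 27 mod 6 = 3, so f^27(1) = f^3(1).
Stepping 3 places around the cycle: 1 → 4 → 5 → 6.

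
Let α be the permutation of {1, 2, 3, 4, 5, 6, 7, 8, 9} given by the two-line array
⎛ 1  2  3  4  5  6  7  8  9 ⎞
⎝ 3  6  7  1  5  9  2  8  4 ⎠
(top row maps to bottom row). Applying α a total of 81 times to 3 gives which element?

Tracing 3 → 7 → … returns to 3 after 7 steps, so 3 lies in a 7-cycle (1 3 7 2 6 9 4).
On a 7-cycle, α^7 is the identity, so α^81 = α^4 there (81 ≡ 4 mod 7).
Advancing 4 steps from 3: 3 → 7 → 2 → 6 → 9.

9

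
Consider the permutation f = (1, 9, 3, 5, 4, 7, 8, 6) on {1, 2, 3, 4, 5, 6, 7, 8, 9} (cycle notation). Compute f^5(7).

3

7 lies in the 8-cycle (1, 9, 3, 5, 4, 7, 8, 6).
Advancing 5 steps from 7: 7 → 8 → 6 → 1 → 9 → 3.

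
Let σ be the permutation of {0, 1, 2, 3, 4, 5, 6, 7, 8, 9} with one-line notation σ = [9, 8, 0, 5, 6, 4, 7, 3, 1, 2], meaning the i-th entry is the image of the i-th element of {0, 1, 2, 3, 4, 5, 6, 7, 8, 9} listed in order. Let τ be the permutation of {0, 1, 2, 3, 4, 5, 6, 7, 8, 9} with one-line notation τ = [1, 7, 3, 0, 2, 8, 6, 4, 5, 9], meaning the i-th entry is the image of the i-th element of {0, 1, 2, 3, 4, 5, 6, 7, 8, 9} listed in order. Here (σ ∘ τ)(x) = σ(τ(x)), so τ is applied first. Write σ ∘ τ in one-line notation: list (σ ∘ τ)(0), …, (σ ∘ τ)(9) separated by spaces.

8 3 5 9 0 1 7 6 4 2

For each element, apply τ then σ: 0 → 1 → 8; 1 → 7 → 3; 2 → 3 → 5; 3 → 0 → 9; 4 → 2 → 0; 5 → 8 → 1; 6 → 6 → 7; 7 → 4 → 6; 8 → 5 → 4; 9 → 9 → 2.
Collecting the images, σ ∘ τ = [8 3 5 9 0 1 7 6 4 2].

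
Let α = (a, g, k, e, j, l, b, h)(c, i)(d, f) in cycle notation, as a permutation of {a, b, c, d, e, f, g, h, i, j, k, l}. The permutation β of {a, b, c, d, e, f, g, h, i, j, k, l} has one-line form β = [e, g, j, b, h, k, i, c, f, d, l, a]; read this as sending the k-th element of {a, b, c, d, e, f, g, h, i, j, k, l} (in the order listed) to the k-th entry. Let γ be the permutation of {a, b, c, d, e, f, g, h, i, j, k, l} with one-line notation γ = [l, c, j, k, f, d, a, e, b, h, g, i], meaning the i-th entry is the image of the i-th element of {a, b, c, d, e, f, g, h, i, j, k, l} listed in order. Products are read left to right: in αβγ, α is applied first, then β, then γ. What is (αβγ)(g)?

(αβγ)(g) = γ(β(α(g))). α(g) = k, then β(k) = l, then γ(l) = i, so the result is i.

i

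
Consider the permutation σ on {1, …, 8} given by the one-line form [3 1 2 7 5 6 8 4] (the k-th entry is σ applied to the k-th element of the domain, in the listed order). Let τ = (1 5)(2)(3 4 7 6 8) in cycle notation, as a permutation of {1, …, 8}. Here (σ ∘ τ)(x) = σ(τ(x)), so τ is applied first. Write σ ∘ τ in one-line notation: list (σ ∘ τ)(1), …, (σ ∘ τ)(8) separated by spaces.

5 1 7 8 3 4 6 2

(σ ∘ τ)(x) = σ(τ(x)). Computing each image: σ(τ(1)) = σ(5) = 5, σ(τ(2)) = σ(2) = 1, σ(τ(3)) = σ(4) = 7, σ(τ(4)) = σ(7) = 8, σ(τ(5)) = σ(1) = 3, σ(τ(6)) = σ(8) = 4, σ(τ(7)) = σ(6) = 6, σ(τ(8)) = σ(3) = 2.
Hence σ ∘ τ = [5 1 7 8 3 4 6 2].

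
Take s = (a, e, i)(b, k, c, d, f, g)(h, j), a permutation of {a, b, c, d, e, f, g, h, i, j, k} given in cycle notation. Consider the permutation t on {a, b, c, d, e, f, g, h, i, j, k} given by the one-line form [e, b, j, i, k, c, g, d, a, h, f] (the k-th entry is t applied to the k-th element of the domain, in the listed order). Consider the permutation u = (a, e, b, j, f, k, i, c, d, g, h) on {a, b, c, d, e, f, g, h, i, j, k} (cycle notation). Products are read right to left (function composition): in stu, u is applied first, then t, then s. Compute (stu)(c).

Apply the permutations in order: u(c) = d, then t(d) = i, then s(i) = a. So (stu)(c) = a.

a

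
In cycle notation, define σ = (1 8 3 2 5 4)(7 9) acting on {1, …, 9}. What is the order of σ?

6

The cycle type of σ is (6, 2, 1).
The order of σ is the least common multiple of its cycle lengths: lcm(6, 2) = 6.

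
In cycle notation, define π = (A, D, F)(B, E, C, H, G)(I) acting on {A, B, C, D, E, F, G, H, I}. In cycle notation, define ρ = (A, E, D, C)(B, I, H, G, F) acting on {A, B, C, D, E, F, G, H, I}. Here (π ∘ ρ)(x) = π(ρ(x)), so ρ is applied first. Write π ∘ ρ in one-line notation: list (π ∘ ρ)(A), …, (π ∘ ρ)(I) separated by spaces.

C I D H F E A B G

(π ∘ ρ)(x) = π(ρ(x)). Computing each image: π(ρ(A)) = π(E) = C, π(ρ(B)) = π(I) = I, π(ρ(C)) = π(A) = D, π(ρ(D)) = π(C) = H, π(ρ(E)) = π(D) = F, π(ρ(F)) = π(B) = E, π(ρ(G)) = π(F) = A, π(ρ(H)) = π(G) = B, π(ρ(I)) = π(H) = G.
Hence π ∘ ρ = [C I D H F E A B G].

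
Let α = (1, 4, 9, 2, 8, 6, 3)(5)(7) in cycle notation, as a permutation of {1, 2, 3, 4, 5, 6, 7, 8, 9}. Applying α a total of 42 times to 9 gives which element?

9 lies in the 7-cycle (1, 4, 9, 2, 8, 6, 3).
On a 7-cycle, α^7 is the identity, so α^42 = α^0 there (42 ≡ 0 mod 7).
So α^42(9) = 9.

9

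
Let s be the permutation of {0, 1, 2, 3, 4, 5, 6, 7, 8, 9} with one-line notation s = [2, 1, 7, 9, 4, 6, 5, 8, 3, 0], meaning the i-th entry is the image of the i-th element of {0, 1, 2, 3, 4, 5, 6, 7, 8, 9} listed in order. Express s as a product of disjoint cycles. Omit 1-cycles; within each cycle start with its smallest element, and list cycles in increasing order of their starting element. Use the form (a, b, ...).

Start at 0 and follow images: 0 → 2 → 7 → 8 → 3 → 9 → 0, giving the cycle (0, 2, 7, 8, 3, 9).
Repeating from the next unused element and collecting all non-trivial cycles gives (0, 2, 7, 8, 3, 9)(5, 6).

(0, 2, 7, 8, 3, 9)(5, 6)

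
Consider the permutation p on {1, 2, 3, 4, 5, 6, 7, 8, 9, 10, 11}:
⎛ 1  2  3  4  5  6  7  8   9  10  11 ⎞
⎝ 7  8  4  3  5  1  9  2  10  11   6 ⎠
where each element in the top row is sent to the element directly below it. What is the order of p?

6

Writing p as disjoint cycles, the cycle lengths are 6, 2, 2, 1.
The order of p is the least common multiple of its cycle lengths: lcm(6, 2, 2) = 6.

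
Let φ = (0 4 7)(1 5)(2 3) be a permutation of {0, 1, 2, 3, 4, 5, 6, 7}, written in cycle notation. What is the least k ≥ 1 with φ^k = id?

6

The cycle type of φ is (3, 2, 2, 1).
The order is lcm(3, 2, 2) = 6.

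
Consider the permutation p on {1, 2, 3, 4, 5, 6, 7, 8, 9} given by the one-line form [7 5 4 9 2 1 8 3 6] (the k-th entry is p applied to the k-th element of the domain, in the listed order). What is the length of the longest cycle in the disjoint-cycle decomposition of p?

Decomposing into disjoint cycles gives (1, 7, 8, 3, 4, 9, 6)(2, 5); the longest has length 7.

7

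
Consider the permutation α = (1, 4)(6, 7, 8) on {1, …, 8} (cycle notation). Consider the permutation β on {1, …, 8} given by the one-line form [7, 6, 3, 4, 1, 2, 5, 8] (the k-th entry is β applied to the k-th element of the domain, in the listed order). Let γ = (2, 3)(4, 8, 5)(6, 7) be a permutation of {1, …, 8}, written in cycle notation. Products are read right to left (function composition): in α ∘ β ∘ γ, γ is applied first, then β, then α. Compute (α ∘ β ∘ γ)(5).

Apply the permutations in order: γ(5) = 4, then β(4) = 4, then α(4) = 1. So (α ∘ β ∘ γ)(5) = 1.

1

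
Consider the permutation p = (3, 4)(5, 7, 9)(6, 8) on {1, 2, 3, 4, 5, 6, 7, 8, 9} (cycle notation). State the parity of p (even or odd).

The cycle lengths are 3, 2, 2, 1, 1.
A cycle is odd iff its length is even; p has 2 even-length cycles, so sgn(p) = (−1)^2 and p is even.

even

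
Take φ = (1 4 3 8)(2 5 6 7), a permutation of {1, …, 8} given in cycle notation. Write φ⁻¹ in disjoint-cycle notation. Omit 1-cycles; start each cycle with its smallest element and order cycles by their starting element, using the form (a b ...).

The inverse reverses each cycle.
Reversing each cycle of φ and rotating so the smallest element leads gives (1 8 3 4)(2 7 6 5).

(1 8 3 4)(2 7 6 5)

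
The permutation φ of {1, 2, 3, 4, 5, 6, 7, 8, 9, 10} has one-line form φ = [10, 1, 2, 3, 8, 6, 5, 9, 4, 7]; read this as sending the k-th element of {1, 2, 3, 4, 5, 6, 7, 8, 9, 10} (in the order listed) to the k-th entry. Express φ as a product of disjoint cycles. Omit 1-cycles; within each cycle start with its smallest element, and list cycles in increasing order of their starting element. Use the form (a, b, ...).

From 1: 1 → 10 → 7 → 5 → 8 → 9 → 4 → 3 → 2 → 1, closing the cycle (1, 10, 7, 5, 8, 9, 4, 3, 2).
Repeating from the next unused element and collecting all non-trivial cycles gives (1, 10, 7, 5, 8, 9, 4, 3, 2).

(1, 10, 7, 5, 8, 9, 4, 3, 2)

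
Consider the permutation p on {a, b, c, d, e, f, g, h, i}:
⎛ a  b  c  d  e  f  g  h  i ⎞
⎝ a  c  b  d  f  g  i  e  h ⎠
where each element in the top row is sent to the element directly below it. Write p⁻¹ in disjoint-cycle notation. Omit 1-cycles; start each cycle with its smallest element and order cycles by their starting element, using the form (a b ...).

(b c)(e h i g f)

The cycle decomposition of p is (b c)(e f g i h).
Reversing each cycle (and rotating so the smallest element leads) gives p⁻¹ = (b c)(e h i g f).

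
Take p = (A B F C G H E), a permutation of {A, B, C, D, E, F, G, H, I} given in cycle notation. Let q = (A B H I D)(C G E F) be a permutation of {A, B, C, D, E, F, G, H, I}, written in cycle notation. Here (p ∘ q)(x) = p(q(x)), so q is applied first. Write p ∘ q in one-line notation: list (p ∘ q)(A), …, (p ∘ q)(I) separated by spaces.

(p ∘ q)(x) = p(q(x)). Computing each image: p(q(A)) = p(B) = F, p(q(B)) = p(H) = E, p(q(C)) = p(G) = H, p(q(D)) = p(A) = B, p(q(E)) = p(F) = C, p(q(F)) = p(C) = G, p(q(G)) = p(E) = A, p(q(H)) = p(I) = I, p(q(I)) = p(D) = D.
Hence p ∘ q = [F E H B C G A I D].

F E H B C G A I D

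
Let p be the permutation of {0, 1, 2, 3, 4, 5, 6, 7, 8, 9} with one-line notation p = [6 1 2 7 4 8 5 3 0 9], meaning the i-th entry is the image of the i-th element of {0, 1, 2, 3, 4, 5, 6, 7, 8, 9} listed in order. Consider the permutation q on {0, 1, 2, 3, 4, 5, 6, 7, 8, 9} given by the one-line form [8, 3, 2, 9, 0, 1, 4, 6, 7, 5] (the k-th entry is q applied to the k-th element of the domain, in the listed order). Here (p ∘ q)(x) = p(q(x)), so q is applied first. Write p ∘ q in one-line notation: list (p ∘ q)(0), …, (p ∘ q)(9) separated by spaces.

0 7 2 9 6 1 4 5 3 8

For each element, apply q then p: 0 → 8 → 0; 1 → 3 → 7; 2 → 2 → 2; 3 → 9 → 9; 4 → 0 → 6; 5 → 1 → 1; 6 → 4 → 4; 7 → 6 → 5; 8 → 7 → 3; 9 → 5 → 8.
So p ∘ q in one-line form is 0 7 2 9 6 1 4 5 3 8.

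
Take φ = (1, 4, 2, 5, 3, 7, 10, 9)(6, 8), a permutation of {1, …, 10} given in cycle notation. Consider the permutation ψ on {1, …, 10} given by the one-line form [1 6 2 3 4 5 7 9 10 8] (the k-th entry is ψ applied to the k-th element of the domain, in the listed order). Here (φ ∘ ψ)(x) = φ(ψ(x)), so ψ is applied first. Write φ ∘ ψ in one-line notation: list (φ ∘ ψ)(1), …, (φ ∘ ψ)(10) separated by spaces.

For each element, apply ψ then φ: 1 → 1 → 4; 2 → 6 → 8; 3 → 2 → 5; 4 → 3 → 7; 5 → 4 → 2; 6 → 5 → 3; 7 → 7 → 10; 8 → 9 → 1; 9 → 10 → 9; 10 → 8 → 6.
Collecting the images, φ ∘ ψ = [4 8 5 7 2 3 10 1 9 6].

4 8 5 7 2 3 10 1 9 6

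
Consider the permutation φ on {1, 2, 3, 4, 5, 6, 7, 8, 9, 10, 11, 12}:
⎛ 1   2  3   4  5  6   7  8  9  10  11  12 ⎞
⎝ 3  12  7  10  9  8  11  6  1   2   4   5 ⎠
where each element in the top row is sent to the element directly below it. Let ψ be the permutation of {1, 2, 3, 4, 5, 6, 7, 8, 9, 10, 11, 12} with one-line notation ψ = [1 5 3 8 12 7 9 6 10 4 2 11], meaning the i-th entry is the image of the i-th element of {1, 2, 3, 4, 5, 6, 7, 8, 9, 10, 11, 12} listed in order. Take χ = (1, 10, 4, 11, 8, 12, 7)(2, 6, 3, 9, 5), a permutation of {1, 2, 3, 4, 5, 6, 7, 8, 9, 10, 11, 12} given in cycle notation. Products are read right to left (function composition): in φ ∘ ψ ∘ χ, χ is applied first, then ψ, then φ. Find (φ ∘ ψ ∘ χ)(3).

(φ ∘ ψ ∘ χ)(3) = φ(ψ(χ(3))). χ(3) = 9, then ψ(9) = 10, then φ(10) = 2, so the result is 2.

2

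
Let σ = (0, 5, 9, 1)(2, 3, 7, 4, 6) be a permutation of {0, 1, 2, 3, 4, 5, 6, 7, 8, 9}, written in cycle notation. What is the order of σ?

The cycle type of σ is (5, 4, 1).
Since disjoint cycles commute, ord(σ) = lcm(5, 4) = 20.

20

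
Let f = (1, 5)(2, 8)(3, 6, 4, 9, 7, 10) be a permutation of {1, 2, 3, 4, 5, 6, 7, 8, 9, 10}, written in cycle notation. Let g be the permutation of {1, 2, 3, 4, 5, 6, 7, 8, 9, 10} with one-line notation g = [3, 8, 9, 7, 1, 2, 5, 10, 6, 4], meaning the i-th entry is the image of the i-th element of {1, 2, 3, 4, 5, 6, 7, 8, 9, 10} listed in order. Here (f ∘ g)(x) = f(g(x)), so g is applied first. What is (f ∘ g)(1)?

6

g(1) = 3, then f(3) = 6; composing gives (f ∘ g)(1) = 6.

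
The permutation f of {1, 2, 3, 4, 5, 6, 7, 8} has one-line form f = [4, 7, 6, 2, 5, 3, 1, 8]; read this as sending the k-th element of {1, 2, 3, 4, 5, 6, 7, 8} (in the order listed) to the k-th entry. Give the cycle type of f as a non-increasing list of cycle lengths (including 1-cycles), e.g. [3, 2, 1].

[4, 2, 1, 1]

The disjoint cycles are (1, 4, 2, 7)(3, 6)(5)(8), with lengths 4, 2, 1, 1 in non-increasing order.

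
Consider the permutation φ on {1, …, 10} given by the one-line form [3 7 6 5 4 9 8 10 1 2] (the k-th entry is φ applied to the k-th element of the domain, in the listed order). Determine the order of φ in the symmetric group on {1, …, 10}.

Writing φ as disjoint cycles, the cycle lengths are 4, 4, 2.
The order is lcm(4, 4, 2) = 4.

4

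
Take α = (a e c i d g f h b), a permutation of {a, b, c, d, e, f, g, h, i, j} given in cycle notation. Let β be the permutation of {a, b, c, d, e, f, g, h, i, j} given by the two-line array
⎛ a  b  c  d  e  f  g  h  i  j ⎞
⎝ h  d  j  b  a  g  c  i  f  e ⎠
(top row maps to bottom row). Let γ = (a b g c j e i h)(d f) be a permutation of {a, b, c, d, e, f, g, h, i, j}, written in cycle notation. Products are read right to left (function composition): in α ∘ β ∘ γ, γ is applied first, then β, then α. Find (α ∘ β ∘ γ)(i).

d

Apply the permutations in order: γ(i) = h, then β(h) = i, then α(i) = d. So (α ∘ β ∘ γ)(i) = d.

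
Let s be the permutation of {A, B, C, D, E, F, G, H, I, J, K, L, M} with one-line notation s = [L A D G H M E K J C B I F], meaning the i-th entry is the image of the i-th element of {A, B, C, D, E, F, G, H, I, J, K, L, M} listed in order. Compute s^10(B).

K

Tracing B → A → … returns to B after 11 steps, so B lies in an 11-cycle (A, L, I, J, C, D, G, E, H, K, B).
Advancing 10 steps from B: B → A → L → I → J → C → D → G → E → H → K.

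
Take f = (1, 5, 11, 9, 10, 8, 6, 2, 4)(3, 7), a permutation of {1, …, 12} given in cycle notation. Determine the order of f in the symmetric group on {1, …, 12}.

18

The cycle type of f is (9, 2, 1).
The order is lcm(9, 2) = 18.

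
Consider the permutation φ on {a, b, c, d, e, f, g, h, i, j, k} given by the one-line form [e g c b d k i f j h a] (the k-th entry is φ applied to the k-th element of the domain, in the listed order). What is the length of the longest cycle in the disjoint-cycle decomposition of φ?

Decomposing into disjoint cycles gives (a, e, d, b, g, i, j, h, f, k); the longest has length 10.

10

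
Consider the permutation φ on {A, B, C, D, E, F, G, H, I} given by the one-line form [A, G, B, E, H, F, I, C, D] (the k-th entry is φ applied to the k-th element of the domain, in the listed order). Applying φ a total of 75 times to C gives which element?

E

Tracing C → B → … returns to C after 7 steps, so C lies in a 7-cycle (B, G, I, D, E, H, C).
On a 7-cycle, φ^7 is the identity, so φ^75 = φ^5 there (75 ≡ 5 mod 7).
Advancing 5 steps from C: C → B → G → I → D → E.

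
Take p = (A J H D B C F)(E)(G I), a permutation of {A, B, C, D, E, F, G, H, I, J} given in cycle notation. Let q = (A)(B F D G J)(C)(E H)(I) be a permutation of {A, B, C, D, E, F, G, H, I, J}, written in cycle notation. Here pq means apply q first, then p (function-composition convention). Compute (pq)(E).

D

(pq)(E) = p(q(E)). q(E) = H, then p(H) = D. So (pq)(E) = D.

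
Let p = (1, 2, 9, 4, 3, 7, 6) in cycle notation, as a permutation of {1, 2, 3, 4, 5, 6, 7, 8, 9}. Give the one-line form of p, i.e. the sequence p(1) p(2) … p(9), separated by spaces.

Reading each image from the cycles: 1→2, 2→9, 3→7, 4→3, 5→5, 6→1, 7→6, 8→8, 9→4.
So the one-line form is 2 9 7 3 5 1 6 8 4.

2 9 7 3 5 1 6 8 4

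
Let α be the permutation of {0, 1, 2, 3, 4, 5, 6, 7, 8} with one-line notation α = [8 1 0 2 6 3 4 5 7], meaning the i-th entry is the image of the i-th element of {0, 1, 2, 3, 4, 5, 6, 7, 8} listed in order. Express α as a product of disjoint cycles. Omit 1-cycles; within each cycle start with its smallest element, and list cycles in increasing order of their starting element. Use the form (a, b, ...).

Iterating α from 0 gives 0 → 8 → 7 → 5 → 3 → 2 → 0; that is the 6-cycle (0, 8, 7, 5, 3, 2).
Continuing from each remaining unvisited element yields (0, 8, 7, 5, 3, 2)(4, 6).

(0, 8, 7, 5, 3, 2)(4, 6)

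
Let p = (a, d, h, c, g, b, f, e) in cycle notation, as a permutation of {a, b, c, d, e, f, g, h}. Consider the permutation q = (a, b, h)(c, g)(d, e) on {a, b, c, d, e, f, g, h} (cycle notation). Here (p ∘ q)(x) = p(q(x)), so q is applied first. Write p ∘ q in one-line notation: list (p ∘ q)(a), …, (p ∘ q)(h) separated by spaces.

(p ∘ q)(x) = p(q(x)). Computing each image: p(q(a)) = p(b) = f, p(q(b)) = p(h) = c, p(q(c)) = p(g) = b, p(q(d)) = p(e) = a, p(q(e)) = p(d) = h, p(q(f)) = p(f) = e, p(q(g)) = p(c) = g, p(q(h)) = p(a) = d.
Hence p ∘ q = [f c b a h e g d].

f c b a h e g d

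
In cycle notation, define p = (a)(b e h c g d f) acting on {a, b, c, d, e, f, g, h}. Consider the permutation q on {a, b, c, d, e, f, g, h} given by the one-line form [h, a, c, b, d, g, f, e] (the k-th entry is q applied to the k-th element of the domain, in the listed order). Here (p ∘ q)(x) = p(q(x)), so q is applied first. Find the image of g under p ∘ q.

b

First apply q: q(g) = f, then p(f) = b. Thus (p ∘ q)(g) = b.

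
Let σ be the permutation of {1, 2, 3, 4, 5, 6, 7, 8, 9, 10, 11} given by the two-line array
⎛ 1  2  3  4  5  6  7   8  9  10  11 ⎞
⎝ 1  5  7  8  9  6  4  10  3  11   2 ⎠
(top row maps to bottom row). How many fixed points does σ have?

The fixed points (elements with σ(x) = x) are {1, 6}, so there are 2.

2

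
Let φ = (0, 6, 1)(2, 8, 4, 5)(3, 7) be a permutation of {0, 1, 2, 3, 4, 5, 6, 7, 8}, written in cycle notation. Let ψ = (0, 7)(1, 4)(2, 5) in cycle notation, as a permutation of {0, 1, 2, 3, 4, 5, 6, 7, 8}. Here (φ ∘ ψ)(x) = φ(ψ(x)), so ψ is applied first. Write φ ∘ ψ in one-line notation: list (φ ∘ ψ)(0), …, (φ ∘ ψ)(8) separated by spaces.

Chase each element through ψ then φ: 0 → 7 → 3; 1 → 4 → 5; 2 → 5 → 2; 3 → 3 → 7; 4 → 1 → 0; 5 → 2 → 8; 6 → 6 → 1; 7 → 0 → 6; 8 → 8 → 4.
So φ ∘ ψ in one-line form is 3 5 2 7 0 8 1 6 4.

3 5 2 7 0 8 1 6 4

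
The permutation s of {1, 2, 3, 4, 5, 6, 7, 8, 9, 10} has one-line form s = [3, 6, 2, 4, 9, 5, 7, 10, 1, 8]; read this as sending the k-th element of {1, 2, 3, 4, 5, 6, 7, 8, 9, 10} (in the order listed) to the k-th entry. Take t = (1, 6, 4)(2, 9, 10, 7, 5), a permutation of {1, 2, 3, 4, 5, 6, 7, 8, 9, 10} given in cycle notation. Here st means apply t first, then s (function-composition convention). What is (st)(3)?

First apply t: t(3) = 3, then s(3) = 2. Thus (st)(3) = 2.

2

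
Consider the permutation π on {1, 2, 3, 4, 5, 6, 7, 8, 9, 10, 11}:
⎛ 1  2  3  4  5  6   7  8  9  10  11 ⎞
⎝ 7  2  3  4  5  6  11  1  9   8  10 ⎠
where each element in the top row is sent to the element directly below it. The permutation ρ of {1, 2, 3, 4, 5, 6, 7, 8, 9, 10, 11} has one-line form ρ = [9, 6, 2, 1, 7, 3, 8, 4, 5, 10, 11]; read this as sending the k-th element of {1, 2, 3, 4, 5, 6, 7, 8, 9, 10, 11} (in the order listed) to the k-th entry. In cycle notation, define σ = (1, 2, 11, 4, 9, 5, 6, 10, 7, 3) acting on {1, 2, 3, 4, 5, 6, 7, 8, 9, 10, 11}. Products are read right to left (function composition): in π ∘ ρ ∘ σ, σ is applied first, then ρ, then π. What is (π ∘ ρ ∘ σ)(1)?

Apply the permutations in order: σ(1) = 2, then ρ(2) = 6, then π(6) = 6. So (π ∘ ρ ∘ σ)(1) = 6.

6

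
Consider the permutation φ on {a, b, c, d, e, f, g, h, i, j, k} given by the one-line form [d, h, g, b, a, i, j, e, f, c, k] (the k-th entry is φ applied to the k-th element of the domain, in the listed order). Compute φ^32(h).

a

Tracing h → e → … returns to h after 5 steps, so h lies in a 5-cycle (a d b h e).
Since the cycle has length 5, φ^32 acts on it the same as φ^2 (32 mod 5 = 2).
Stepping 2 places around the cycle: h → e → a.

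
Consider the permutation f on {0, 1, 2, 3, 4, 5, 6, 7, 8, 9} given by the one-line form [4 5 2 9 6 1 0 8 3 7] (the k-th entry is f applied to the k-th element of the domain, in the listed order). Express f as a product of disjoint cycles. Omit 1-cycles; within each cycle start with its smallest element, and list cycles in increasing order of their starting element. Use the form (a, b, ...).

Iterating f from 0 gives 0 → 4 → 6 → 0; that is the 3-cycle (0, 4, 6).
Continuing from each remaining unvisited element yields (0, 4, 6)(1, 5)(3, 9, 7, 8).

(0, 4, 6)(1, 5)(3, 9, 7, 8)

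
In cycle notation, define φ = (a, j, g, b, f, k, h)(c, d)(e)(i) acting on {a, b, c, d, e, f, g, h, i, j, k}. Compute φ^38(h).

g

h lies in the 7-cycle (a, j, g, b, f, k, h).
On a 7-cycle, φ^7 is the identity, so φ^38 = φ^3 there (38 ≡ 3 mod 7).
Stepping 3 places around the cycle: h → a → j → g.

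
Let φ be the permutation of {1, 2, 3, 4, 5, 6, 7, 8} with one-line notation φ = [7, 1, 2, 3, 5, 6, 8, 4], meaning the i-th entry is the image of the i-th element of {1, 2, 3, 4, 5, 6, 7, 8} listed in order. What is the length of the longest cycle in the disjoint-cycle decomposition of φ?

Decomposing into disjoint cycles gives (1, 7, 8, 4, 3, 2); the longest has length 6.

6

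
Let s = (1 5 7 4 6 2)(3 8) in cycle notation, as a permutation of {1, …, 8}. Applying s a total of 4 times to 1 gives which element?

6

1 lies in the 6-cycle (1 5 7 4 6 2).
Stepping 4 places around the cycle: 1 → 5 → 7 → 4 → 6.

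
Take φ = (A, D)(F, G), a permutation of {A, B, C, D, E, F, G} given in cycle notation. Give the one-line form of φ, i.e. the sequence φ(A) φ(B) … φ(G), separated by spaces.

Image by image: A→D, B→B, C→C, D→A, E→E, F→G, G→F.
So the one-line form is D B C A E G F.

D B C A E G F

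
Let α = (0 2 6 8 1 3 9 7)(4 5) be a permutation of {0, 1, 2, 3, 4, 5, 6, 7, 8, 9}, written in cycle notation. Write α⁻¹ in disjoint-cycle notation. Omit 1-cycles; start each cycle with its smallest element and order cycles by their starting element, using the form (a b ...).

(0 7 9 3 1 8 6 2)(4 5)

If α sends a → b within a cycle, α⁻¹ sends b → a; equivalently, reverse each cycle.
After reversing and putting each cycle's least element first, α⁻¹ = (0 7 9 3 1 8 6 2)(4 5).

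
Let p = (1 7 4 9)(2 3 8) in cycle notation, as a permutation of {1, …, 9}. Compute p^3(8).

8 lies in the 3-cycle (2 3 8).
Since the cycle has length 3, p^3 acts on it the same as p^0 (3 mod 3 = 0).
So p^3(8) = 8.

8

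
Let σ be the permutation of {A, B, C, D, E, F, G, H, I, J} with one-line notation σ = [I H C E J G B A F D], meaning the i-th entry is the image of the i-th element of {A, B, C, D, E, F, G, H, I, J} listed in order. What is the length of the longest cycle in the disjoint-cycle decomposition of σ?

6

Decomposing into disjoint cycles gives (A I F G B H)(D E J); the longest has length 6.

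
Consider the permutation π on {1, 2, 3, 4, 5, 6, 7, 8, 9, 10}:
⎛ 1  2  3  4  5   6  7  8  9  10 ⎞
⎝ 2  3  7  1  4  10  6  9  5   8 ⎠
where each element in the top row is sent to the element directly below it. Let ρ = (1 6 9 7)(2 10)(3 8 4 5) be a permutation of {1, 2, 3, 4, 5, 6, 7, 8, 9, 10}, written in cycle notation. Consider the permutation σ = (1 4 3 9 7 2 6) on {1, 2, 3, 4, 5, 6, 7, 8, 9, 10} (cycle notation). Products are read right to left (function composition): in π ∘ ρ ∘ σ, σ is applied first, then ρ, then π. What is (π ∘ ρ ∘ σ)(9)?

2

(π ∘ ρ ∘ σ)(9) = π(ρ(σ(9))). σ(9) = 7, then ρ(7) = 1, then π(1) = 2, so the result is 2.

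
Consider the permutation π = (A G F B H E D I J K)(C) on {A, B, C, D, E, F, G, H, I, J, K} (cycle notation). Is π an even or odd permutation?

The cycle lengths are 10, 1.
A cycle of length ℓ contributes ℓ−1 transpositions, so π is a product of 9 transpositions — odd.

odd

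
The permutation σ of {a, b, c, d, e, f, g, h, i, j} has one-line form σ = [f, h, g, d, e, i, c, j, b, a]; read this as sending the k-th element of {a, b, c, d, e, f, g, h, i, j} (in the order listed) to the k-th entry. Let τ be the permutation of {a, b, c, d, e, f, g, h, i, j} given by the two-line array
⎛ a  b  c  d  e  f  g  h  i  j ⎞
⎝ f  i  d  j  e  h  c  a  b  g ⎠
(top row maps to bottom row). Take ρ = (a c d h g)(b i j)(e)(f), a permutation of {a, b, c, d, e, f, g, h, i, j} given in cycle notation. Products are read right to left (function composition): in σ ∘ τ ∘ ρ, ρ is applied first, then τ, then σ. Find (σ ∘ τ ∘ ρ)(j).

b

Chase j: ρ(j) = b; τ(b) = i; σ(i) = b. Hence (σ ∘ τ ∘ ρ)(j) = b.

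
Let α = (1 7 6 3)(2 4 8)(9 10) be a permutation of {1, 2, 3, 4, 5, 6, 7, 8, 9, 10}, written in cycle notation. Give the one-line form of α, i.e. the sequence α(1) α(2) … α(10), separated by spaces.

Each element maps to the next entry in its cycle (wrapping to the front): 1→7, 2→4, 3→1, 4→8, 5→5, 6→3, 7→6, 8→2, 9→10, 10→9.
Listing these in domain order gives 7 4 1 8 5 3 6 2 10 9.

7 4 1 8 5 3 6 2 10 9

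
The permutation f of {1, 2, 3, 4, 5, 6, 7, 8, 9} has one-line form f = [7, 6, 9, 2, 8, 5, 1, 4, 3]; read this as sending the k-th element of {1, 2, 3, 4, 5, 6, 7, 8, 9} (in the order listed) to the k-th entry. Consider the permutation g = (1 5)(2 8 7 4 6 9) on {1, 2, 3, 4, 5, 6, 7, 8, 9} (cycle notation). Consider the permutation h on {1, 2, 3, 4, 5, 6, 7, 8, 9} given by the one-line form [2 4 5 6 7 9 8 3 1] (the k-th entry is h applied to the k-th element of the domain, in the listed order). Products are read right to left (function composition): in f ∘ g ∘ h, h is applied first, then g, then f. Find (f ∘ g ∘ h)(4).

(f ∘ g ∘ h)(4) = f(g(h(4))). h(4) = 6, then g(6) = 9, then f(9) = 3, so the result is 3.

3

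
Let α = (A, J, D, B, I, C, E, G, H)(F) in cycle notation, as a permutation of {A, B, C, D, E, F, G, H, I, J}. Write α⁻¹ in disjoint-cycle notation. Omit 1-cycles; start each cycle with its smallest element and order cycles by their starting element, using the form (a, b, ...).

(A, H, G, E, C, I, B, D, J)

The inverse reverses each cycle.
Reversing each cycle of α and rotating so the smallest element leads gives (A, H, G, E, C, I, B, D, J).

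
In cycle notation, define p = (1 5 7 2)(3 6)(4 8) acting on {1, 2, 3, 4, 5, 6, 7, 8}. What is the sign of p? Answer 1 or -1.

-1

The cycle lengths are 4, 2, 2.
A cycle of length ℓ contributes ℓ−1 transpositions, so p is a product of 3 + 1 + 1 = 5 transpositions — odd.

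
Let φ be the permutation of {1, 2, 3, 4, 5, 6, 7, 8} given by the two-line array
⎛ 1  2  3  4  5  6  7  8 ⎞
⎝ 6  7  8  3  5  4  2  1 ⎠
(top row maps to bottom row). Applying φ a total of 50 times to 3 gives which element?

3

Tracing 3 → 8 → … returns to 3 after 5 steps, so 3 lies in a 5-cycle (1, 6, 4, 3, 8).
Since the cycle has length 5, φ^50 acts on it the same as φ^0 (50 mod 5 = 0).
So φ^50(3) = 3.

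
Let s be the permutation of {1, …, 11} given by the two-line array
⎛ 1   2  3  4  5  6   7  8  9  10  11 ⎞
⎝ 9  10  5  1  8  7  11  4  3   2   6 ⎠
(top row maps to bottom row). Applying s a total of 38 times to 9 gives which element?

5

Tracing 9 → 3 → … returns to 9 after 6 steps, so 9 lies in a 6-cycle (1 9 3 5 8 4).
Powers repeat with period 6 on this cycle, and 38 mod 6 = 2, so s^38(9) = s^2(9).
Stepping 2 places around the cycle: 9 → 3 → 5.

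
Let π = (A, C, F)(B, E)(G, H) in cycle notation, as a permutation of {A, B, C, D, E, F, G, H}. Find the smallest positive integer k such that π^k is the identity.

The disjoint cycles have lengths 3, 2, 2, 1.
The order is lcm(3, 2, 2) = 6.

6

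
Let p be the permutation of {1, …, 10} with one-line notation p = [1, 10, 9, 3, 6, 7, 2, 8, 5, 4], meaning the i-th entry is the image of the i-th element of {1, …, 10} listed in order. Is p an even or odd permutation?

In disjoint-cycle form the cycle lengths are 8, 1, 1.
A cycle is odd iff its length is even; p has 1 even-length cycle, so sgn(p) = (−1)^1 and p is odd.

odd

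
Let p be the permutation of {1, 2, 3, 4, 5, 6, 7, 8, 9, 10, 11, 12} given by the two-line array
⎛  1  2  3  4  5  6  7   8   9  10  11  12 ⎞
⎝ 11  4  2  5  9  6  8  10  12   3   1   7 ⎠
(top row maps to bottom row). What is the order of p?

18

Writing p as disjoint cycles, the cycle lengths are 9, 2, 1.
The order is lcm(9, 2) = 18.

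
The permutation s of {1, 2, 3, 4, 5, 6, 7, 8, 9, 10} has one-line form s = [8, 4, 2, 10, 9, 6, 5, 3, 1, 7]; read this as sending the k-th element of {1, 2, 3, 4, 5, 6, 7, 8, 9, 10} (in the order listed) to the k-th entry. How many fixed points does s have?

The fixed points (elements with s(x) = x) are {6}, so there is 1.

1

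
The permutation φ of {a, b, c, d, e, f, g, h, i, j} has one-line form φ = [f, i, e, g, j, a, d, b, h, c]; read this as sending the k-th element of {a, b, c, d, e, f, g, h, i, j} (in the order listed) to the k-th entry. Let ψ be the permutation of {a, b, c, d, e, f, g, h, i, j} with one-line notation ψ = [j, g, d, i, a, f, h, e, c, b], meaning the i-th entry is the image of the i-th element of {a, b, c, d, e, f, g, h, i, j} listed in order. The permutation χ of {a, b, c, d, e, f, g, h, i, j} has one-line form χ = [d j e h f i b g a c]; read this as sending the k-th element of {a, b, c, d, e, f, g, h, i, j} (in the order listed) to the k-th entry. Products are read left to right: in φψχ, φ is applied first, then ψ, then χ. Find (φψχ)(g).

a

(φψχ)(g) = χ(ψ(φ(g))). φ(g) = d, then ψ(d) = i, then χ(i) = a, so the result is a.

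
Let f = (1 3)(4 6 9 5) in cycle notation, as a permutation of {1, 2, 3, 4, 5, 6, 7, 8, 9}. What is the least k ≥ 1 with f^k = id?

4

The disjoint cycles have lengths 4, 2, 1, 1, 1.
The order of f is the least common multiple of its cycle lengths: lcm(4, 2) = 4.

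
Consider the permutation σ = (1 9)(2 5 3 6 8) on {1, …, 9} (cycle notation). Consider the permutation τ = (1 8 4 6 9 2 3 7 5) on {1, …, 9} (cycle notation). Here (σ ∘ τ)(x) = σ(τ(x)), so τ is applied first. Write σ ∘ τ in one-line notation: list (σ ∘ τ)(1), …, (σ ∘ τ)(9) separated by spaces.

2 6 7 8 9 1 3 4 5

Chase each element through τ then σ: 1 → 8 → 2; 2 → 3 → 6; 3 → 7 → 7; 4 → 6 → 8; 5 → 1 → 9; 6 → 9 → 1; 7 → 5 → 3; 8 → 4 → 4; 9 → 2 → 5.
So σ ∘ τ in one-line form is 2 6 7 8 9 1 3 4 5.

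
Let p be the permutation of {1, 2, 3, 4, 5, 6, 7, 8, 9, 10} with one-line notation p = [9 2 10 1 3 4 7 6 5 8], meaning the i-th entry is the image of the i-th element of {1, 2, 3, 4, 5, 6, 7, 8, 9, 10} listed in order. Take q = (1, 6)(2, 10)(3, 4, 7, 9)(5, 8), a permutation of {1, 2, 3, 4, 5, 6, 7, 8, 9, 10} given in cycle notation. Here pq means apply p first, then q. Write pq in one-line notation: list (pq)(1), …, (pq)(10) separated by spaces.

(pq)(x) = q(p(x)). Computing each image: q(p(1)) = q(9) = 3, q(p(2)) = q(2) = 10, q(p(3)) = q(10) = 2, q(p(4)) = q(1) = 6, q(p(5)) = q(3) = 4, q(p(6)) = q(4) = 7, q(p(7)) = q(7) = 9, q(p(8)) = q(6) = 1, q(p(9)) = q(5) = 8, q(p(10)) = q(8) = 5.
Hence pq = [3 10 2 6 4 7 9 1 8 5].

3 10 2 6 4 7 9 1 8 5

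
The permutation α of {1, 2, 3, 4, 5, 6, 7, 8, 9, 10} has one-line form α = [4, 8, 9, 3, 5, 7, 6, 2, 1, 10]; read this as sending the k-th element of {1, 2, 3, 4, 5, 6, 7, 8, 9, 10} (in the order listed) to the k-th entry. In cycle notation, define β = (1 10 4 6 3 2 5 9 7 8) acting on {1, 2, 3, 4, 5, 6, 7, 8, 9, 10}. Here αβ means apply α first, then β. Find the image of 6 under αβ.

α(6) = 7, then β(7) = 8; composing gives (αβ)(6) = 8.

8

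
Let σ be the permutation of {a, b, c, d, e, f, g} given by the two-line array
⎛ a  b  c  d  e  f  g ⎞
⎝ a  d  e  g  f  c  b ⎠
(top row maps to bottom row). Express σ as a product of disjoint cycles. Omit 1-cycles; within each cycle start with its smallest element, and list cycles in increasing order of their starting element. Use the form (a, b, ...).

Iterating σ from b gives b → d → g → b; that is the 3-cycle (b, d, g).
Continuing from each remaining unvisited element yields (b, d, g)(c, e, f).

(b, d, g)(c, e, f)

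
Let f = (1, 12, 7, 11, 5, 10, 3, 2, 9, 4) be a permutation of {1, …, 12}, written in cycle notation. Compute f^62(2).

2 lies in the 10-cycle (1, 12, 7, 11, 5, 10, 3, 2, 9, 4).
Powers repeat with period 10 on this cycle, and 62 mod 10 = 2, so f^62(2) = f^2(2).
Advancing 2 steps from 2: 2 → 9 → 4.

4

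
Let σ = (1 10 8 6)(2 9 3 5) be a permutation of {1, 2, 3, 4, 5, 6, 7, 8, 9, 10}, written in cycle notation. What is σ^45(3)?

5

3 lies in the 4-cycle (2 9 3 5).
Since the cycle has length 4, σ^45 acts on it the same as σ^1 (45 mod 4 = 1).
Advancing 1 step from 3: 3 → 5.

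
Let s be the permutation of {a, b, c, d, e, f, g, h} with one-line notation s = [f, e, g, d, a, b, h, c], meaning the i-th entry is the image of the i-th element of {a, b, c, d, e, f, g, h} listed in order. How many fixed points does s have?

1

The fixed points (elements with s(x) = x) are {d}, so there is 1.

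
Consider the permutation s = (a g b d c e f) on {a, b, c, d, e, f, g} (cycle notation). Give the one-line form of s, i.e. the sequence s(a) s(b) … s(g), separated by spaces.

Each element maps to the next entry in its cycle (wrapping to the front): a→g, b→d, c→e, d→c, e→f, f→a, g→b.
Listing these in domain order gives g d e c f a b.

g d e c f a b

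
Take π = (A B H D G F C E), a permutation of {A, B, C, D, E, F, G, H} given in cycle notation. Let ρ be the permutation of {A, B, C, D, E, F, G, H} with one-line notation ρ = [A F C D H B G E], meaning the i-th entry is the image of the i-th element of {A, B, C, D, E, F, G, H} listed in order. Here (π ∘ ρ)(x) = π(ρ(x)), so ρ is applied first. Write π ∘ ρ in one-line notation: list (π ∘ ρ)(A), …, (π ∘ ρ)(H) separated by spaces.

Chase each element through ρ then π: A → A → B; B → F → C; C → C → E; D → D → G; E → H → D; F → B → H; G → G → F; H → E → A.
So π ∘ ρ in one-line form is B C E G D H F A.

B C E G D H F A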